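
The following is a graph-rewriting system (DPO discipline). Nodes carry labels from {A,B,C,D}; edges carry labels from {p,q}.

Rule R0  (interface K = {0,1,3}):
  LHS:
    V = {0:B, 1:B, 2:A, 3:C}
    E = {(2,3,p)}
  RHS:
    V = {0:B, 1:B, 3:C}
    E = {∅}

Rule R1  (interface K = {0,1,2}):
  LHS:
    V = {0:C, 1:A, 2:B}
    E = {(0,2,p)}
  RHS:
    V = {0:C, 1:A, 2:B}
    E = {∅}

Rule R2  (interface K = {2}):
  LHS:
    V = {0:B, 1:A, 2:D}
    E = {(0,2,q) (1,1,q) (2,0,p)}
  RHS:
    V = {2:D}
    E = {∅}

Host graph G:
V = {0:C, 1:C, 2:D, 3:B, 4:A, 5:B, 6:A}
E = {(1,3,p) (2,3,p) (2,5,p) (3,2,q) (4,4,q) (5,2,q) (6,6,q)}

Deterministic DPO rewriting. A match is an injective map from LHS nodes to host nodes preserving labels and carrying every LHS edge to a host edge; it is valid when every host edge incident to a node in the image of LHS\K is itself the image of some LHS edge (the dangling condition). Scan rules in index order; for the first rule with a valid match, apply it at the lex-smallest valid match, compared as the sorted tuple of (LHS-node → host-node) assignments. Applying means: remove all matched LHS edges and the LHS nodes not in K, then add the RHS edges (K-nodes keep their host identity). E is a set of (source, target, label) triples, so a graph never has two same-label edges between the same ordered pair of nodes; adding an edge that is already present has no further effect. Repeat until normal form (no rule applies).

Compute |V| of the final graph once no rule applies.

start.  V:7 E:7  edges: 1-p->3 2-p->3 2-p->5 3-q->2 4-q->4 5-q->2 6-q->6
1. fire R1 via {0↦1, 1↦4, 2↦3}  →  V:7 E:6  edges: 2-p->3 2-p->5 3-q->2 4-q->4 5-q->2 6-q->6
2. fire R2 via {0↦3, 1↦4, 2↦2}  →  V:5 E:3  edges: 2-p->5 5-q->2 6-q->6
3. fire R2 via {0↦5, 1↦6, 2↦2}  →  V:3 E:0  edges: ∅
final graph: no rule applies after step 3
NF nodes: {0:C, 1:C, 2:D}

Answer: 3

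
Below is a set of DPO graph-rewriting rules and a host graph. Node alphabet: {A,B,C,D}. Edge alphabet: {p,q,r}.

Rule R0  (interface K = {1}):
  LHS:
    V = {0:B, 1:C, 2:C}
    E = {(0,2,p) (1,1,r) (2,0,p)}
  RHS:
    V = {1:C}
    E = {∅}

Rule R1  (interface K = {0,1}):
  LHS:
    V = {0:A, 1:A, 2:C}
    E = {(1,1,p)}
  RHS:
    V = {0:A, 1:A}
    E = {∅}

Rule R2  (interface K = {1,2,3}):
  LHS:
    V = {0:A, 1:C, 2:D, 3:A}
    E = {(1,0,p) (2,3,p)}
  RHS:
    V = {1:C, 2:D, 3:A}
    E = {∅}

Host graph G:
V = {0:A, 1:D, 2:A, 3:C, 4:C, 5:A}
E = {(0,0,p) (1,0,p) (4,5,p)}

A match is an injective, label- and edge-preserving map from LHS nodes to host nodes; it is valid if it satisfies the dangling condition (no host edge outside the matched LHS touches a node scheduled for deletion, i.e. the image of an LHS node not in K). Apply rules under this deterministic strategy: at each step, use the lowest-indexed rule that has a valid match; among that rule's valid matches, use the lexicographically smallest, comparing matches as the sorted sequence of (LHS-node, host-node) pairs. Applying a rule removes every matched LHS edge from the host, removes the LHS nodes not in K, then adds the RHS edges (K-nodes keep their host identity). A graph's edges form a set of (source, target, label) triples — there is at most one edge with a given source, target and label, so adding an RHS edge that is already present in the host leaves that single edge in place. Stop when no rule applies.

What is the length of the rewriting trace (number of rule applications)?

Answer: 2

Rewrite trace:
[0] host  ⇒  6 nodes, 3 edges  {0-p->0 1-p->0 4-p->5}
[1] R1 @ {0↦2, 1↦0, 2↦3}  ⇒  5 nodes, 2 edges  {1-p->0 4-p->5}
[2] R2 @ {0↦5, 1↦4, 2↦1, 3↦0}  ⇒  4 nodes, 0 edges  {∅}
final graph: no rule applies after step 2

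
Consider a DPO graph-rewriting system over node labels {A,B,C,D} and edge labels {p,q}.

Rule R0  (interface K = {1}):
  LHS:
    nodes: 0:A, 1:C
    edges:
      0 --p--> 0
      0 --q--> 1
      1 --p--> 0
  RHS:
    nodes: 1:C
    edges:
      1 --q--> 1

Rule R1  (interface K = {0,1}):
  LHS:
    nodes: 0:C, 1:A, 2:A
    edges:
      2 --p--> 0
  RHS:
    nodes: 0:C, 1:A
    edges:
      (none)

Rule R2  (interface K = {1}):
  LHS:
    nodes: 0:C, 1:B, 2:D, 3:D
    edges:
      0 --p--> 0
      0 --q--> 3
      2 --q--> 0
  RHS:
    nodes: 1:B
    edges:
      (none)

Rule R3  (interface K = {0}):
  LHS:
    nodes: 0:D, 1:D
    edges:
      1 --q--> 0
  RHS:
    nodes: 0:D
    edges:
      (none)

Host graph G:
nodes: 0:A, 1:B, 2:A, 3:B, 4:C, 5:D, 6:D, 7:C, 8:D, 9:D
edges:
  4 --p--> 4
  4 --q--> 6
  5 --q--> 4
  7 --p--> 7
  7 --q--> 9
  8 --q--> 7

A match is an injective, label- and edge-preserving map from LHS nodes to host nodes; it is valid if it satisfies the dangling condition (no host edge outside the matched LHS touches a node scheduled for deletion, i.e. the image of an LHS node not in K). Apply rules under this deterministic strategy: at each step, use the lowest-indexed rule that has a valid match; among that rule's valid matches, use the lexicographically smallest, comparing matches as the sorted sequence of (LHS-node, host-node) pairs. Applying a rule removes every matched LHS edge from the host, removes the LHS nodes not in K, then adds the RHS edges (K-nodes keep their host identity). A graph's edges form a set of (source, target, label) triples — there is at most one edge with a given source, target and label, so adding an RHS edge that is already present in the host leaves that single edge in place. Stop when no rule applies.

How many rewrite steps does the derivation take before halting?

Answer: 2

Rewrite trace:
start.  V:10 E:6  edges: 4-p->4 4-q->6 5-q->4 7-p->7 7-q->9 8-q->7
1. fire R2 via {0↦4, 1↦1, 2↦5, 3↦6}  →  V:7 E:3  edges: 7-p->7 7-q->9 8-q->7
2. fire R2 via {0↦7, 1↦1, 2↦8, 3↦9}  →  V:4 E:0  edges: ∅
normal form: no rule applies after step 2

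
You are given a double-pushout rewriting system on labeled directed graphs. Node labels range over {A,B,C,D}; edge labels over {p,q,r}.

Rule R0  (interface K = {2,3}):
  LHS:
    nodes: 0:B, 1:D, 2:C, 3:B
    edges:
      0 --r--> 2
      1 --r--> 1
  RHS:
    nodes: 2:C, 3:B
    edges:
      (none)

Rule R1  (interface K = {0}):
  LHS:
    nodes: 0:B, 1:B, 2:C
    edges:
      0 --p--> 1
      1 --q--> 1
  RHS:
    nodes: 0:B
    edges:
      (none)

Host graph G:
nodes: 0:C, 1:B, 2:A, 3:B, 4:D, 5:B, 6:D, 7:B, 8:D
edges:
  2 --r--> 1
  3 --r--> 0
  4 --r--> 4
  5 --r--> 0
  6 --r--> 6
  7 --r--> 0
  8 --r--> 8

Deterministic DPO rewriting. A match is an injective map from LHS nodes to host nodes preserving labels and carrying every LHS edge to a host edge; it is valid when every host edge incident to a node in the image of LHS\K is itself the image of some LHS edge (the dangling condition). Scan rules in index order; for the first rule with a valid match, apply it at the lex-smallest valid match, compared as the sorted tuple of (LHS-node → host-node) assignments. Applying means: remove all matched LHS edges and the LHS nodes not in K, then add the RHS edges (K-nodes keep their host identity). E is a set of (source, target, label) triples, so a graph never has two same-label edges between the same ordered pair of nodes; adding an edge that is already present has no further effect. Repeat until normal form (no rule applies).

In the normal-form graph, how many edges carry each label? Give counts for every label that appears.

initial: |V|=9 |E|=7  E = 2-r->1 3-r->0 4-r->4 5-r->0 6-r->6 7-r->0 8-r->8
step 1: apply R0 at {0↦3, 1↦4, 2↦0, 3↦1}  → |V|=7 |E|=5  E = 2-r->1 5-r->0 6-r->6 7-r->0 8-r->8
step 2: apply R0 at {0↦5, 1↦6, 2↦0, 3↦1}  → |V|=5 |E|=3  E = 2-r->1 7-r->0 8-r->8
step 3: apply R0 at {0↦7, 1↦8, 2↦0, 3↦1}  → |V|=3 |E|=1  E = 2-r->1
final graph: no rule applies after step 3
NF edges: [(2, 1, 'r')]

Answer: r:1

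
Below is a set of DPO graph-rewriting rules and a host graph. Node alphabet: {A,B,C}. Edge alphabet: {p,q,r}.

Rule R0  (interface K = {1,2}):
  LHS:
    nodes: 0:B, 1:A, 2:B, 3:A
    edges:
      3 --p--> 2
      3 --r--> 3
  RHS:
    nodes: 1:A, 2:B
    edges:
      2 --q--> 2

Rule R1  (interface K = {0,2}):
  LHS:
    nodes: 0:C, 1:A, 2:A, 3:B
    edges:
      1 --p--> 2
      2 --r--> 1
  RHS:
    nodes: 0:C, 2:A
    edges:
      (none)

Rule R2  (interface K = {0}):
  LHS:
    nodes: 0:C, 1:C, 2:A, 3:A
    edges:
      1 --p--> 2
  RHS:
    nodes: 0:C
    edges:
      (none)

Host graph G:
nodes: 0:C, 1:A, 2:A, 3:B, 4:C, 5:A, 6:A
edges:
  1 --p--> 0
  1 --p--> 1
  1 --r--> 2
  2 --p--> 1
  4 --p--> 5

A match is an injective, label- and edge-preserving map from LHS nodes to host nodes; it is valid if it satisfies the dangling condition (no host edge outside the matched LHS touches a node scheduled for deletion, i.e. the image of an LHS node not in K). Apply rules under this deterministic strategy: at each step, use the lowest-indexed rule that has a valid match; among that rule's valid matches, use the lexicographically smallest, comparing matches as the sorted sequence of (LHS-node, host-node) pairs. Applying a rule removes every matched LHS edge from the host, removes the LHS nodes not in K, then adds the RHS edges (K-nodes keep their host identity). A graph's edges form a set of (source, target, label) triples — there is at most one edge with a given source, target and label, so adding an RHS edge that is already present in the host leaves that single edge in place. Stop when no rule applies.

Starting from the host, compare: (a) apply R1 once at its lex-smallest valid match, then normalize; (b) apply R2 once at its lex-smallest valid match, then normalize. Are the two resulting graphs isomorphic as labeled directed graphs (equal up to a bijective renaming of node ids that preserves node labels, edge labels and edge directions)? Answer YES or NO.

Answer: YES

Steps:
branch R1-first: apply at {0↦0, 1↦2, 2↦1, 3↦3} → |E|=3, then 1 more step(s) → NF |V|=2 |E|=2 V={0:C, 1:A} E=1-p->0 1-p->1
branch R2-first: apply at {0↦0, 1↦4, 2↦5, 3↦6} → |E|=4, then 1 more step(s) → NF |V|=2 |E|=2 V={0:C, 1:A} E=1-p->0 1-p->1
graphs isomorphic (equal up to label-preserving node renaming)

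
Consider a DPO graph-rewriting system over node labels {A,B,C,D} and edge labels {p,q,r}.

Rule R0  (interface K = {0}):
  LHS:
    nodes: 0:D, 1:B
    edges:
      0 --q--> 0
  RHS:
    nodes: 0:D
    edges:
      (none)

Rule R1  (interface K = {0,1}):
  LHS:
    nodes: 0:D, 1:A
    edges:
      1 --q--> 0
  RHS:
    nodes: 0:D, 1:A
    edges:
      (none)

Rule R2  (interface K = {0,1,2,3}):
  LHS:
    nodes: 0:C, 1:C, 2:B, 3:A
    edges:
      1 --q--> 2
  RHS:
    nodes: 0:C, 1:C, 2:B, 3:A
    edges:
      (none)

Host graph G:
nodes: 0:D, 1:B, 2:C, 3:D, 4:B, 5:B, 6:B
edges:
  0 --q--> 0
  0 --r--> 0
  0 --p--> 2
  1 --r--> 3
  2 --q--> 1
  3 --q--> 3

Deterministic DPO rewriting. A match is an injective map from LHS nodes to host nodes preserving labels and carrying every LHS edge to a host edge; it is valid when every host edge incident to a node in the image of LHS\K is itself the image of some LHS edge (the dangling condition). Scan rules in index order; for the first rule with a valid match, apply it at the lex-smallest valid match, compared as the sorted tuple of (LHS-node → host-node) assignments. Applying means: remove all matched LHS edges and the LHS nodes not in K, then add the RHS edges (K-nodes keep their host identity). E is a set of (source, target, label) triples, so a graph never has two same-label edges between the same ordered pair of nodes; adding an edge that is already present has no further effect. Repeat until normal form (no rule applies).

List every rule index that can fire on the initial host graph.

R0: 6 valid matches — {0↦0, 1↦4}, {0↦0, 1↦5}, {0↦0, 1↦6} (+3 more)
R1: no valid match — LHS pattern not found
R2: no valid match — LHS pattern not found

Answer: [R0]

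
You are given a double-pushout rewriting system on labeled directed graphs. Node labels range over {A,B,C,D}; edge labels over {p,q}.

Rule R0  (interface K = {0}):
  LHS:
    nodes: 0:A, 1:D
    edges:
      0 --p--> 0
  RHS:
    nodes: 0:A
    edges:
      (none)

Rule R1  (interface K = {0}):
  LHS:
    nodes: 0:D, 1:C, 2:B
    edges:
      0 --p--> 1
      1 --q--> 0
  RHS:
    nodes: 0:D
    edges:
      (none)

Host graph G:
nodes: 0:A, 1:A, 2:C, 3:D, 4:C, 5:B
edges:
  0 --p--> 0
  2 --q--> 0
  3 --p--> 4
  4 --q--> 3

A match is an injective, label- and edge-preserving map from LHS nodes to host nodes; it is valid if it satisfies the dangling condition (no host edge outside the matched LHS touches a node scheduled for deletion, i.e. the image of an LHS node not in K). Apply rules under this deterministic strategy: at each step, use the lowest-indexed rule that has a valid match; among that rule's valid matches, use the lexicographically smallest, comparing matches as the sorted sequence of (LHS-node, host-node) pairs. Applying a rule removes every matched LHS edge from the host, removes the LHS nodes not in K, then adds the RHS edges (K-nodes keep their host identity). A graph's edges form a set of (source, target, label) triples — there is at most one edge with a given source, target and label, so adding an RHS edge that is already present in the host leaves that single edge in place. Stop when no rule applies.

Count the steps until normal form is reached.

Answer: 2

Derivation:
start.  V:6 E:4  edges: 0-p->0 2-q->0 3-p->4 4-q->3
1. fire R1 via {0↦3, 1↦4, 2↦5}  →  V:4 E:2  edges: 0-p->0 2-q->0
2. fire R0 via {0↦0, 1↦3}  →  V:3 E:1  edges: 2-q->0
normal form: no rule applies after step 2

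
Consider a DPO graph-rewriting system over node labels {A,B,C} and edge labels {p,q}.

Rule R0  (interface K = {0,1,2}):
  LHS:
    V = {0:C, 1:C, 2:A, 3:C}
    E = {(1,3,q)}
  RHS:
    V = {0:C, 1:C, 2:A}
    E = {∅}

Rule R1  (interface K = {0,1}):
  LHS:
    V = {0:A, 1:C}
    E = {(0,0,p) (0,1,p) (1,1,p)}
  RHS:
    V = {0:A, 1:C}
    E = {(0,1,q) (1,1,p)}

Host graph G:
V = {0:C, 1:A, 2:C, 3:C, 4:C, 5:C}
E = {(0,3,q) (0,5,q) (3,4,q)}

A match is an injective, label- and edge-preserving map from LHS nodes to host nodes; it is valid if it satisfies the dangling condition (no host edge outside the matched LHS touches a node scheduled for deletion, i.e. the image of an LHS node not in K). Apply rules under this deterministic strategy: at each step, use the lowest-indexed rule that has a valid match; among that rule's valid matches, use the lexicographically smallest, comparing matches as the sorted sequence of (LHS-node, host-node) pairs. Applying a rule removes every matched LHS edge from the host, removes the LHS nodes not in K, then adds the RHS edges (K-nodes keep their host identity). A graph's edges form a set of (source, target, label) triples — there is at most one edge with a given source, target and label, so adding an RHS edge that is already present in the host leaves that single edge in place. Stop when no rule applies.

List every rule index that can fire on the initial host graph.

R0: 6 valid matches — {0↦0, 1↦3, 2↦1, 3↦4}, {0↦2, 1↦0, 2↦1, 3↦5}, {0↦2, 1↦3, 2↦1, 3↦4} (+3 more)
R1: no valid match — LHS pattern not found

Answer: [R0]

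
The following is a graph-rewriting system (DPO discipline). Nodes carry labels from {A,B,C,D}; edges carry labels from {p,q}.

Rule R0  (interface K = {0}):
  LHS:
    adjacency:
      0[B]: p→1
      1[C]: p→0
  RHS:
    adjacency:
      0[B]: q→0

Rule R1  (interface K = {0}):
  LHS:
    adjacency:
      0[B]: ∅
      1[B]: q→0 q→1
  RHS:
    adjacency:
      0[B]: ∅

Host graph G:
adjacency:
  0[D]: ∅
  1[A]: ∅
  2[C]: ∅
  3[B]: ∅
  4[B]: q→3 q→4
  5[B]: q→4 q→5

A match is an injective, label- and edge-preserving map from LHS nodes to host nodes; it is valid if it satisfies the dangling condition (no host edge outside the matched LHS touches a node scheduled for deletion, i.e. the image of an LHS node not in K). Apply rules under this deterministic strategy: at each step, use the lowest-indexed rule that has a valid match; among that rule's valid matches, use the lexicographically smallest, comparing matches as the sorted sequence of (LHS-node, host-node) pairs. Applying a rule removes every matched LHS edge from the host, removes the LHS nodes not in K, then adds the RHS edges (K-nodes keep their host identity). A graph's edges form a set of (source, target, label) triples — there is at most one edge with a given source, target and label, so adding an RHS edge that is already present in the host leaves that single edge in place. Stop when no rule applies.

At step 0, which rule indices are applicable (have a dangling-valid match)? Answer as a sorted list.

R0: no valid match — LHS pattern not found
R1: 1 valid match — {0↦4, 1↦5}

Answer: [R1]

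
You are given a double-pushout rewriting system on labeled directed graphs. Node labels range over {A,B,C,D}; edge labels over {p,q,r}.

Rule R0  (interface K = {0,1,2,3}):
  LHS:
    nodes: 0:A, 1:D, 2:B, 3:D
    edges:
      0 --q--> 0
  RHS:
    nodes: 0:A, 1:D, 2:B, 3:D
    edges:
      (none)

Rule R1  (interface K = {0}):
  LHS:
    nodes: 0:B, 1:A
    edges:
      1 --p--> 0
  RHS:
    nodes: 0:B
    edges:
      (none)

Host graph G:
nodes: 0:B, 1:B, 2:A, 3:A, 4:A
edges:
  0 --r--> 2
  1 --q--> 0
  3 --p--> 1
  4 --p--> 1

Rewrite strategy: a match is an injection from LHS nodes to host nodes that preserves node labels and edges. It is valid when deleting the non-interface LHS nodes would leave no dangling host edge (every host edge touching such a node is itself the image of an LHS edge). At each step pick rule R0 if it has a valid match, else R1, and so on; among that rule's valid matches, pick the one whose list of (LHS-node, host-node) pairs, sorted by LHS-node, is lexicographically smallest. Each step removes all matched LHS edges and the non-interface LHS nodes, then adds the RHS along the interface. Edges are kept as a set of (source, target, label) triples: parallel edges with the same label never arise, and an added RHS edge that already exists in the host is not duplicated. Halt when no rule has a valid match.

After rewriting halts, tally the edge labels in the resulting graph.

Answer: q:1 r:1

Rewrite trace:
[0] host  ⇒  5 nodes, 4 edges  {0-r->2 1-q->0 3-p->1 4-p->1}
[1] R1 @ {0↦1, 1↦3}  ⇒  4 nodes, 3 edges  {0-r->2 1-q->0 4-p->1}
[2] R1 @ {0↦1, 1↦4}  ⇒  3 nodes, 2 edges  {0-r->2 1-q->0}
normal form: no rule applies after step 2
NF edges: [(0, 2, 'r'), (1, 0, 'q')]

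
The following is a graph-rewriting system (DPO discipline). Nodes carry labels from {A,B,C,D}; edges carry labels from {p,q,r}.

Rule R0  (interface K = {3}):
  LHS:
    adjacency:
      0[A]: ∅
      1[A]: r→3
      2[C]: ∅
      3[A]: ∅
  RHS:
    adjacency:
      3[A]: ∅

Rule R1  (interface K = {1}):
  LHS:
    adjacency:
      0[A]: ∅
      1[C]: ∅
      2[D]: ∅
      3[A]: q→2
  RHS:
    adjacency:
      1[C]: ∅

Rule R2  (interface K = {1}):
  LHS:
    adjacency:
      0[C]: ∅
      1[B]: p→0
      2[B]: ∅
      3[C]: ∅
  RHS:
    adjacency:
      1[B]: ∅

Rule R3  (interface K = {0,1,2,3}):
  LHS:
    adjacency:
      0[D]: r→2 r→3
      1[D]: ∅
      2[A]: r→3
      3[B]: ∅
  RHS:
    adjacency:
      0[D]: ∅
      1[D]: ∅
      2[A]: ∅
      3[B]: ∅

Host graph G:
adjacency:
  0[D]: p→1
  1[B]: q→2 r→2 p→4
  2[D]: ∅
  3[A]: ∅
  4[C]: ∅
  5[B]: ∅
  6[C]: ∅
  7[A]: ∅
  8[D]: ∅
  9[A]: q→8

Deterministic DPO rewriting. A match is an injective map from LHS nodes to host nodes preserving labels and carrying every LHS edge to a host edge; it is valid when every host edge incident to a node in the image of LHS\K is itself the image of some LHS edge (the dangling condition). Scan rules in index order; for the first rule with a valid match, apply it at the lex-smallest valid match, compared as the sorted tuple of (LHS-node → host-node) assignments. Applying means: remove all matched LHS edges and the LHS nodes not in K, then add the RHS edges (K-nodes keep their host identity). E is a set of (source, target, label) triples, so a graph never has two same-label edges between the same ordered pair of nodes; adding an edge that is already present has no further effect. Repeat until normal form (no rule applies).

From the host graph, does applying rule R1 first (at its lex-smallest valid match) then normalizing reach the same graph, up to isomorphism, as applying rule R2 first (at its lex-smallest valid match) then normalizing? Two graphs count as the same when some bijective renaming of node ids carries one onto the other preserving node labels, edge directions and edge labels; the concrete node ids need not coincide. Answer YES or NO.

Answer: NO

Derivation:
branch R1-first: apply at {0↦3, 1↦4, 2↦8, 3↦9} → |E|=4, then 1 more step(s) → NF |V|=4 |E|=3 V={0:D, 1:B, 2:D, 7:A} E=0-p->1 1-q->2 1-r->2
branch R2-first: apply at {0↦4, 1↦1, 2↦5, 3↦6} → |E|=4, then 0 more step(s) → NF |V|=7 |E|=4 V={0:D, 1:B, 2:D, 3:A, 7:A, 8:D, 9:A} E=0-p->1 1-q->2 1-r->2 9-q->8
graphs not isomorphic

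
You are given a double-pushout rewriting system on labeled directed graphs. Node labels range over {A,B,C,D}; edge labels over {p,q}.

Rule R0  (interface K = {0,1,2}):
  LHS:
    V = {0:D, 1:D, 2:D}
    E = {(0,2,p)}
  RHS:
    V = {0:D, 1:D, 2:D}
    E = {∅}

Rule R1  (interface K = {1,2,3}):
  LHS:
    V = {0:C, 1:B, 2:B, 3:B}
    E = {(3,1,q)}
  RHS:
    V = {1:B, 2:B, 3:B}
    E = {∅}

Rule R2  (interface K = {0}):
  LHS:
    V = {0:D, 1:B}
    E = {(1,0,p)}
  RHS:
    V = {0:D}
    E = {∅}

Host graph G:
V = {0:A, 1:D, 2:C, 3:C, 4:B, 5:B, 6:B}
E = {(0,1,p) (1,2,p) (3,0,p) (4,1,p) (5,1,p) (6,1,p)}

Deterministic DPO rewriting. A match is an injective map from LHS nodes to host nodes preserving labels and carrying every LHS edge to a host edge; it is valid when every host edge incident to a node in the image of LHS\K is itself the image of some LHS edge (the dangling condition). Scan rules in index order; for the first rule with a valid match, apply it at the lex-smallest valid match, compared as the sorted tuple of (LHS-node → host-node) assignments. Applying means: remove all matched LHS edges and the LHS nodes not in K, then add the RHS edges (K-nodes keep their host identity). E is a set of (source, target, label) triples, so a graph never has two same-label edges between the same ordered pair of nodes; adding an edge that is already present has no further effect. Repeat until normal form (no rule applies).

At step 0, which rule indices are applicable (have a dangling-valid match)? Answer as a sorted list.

Answer: [R2]

Steps:
R0: no valid match — LHS pattern not found
R1: no valid match — LHS pattern not found
R2: 3 valid matches — {0↦1, 1↦4}, {0↦1, 1↦5}, {0↦1, 1↦6}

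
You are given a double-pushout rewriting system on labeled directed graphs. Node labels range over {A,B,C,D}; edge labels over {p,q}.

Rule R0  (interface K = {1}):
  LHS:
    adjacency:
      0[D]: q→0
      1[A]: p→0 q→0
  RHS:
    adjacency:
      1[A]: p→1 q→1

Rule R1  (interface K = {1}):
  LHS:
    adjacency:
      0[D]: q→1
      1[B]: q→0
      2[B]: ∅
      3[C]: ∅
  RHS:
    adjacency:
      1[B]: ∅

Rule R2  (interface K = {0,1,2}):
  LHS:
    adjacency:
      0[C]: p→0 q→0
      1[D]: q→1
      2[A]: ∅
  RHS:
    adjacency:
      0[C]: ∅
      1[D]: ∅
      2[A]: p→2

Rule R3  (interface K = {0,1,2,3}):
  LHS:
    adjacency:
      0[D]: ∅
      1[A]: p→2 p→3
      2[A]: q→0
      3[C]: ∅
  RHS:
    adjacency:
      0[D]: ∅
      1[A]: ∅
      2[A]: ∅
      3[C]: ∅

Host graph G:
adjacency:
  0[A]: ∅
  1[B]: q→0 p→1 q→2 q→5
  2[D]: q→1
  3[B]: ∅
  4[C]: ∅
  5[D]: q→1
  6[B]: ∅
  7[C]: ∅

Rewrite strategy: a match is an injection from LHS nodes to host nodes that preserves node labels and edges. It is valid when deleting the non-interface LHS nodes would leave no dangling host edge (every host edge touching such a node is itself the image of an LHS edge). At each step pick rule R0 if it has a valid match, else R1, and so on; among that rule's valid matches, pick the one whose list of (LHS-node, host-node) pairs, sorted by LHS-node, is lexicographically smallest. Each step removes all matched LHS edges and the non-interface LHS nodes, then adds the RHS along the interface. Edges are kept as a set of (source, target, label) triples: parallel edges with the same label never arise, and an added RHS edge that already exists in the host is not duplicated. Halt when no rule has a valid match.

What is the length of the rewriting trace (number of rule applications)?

[0] host  ⇒  8 nodes, 6 edges  {1-q->0 1-p->1 1-q->2 1-q->5 2-q->1 5-q->1}
[1] R1 @ {0↦2, 1↦1, 2↦3, 3↦4}  ⇒  5 nodes, 4 edges  {1-q->0 1-p->1 1-q->5 5-q->1}
[2] R1 @ {0↦5, 1↦1, 2↦6, 3↦7}  ⇒  2 nodes, 2 edges  {1-q->0 1-p->1}
halt: no rule applies after step 2

Answer: 2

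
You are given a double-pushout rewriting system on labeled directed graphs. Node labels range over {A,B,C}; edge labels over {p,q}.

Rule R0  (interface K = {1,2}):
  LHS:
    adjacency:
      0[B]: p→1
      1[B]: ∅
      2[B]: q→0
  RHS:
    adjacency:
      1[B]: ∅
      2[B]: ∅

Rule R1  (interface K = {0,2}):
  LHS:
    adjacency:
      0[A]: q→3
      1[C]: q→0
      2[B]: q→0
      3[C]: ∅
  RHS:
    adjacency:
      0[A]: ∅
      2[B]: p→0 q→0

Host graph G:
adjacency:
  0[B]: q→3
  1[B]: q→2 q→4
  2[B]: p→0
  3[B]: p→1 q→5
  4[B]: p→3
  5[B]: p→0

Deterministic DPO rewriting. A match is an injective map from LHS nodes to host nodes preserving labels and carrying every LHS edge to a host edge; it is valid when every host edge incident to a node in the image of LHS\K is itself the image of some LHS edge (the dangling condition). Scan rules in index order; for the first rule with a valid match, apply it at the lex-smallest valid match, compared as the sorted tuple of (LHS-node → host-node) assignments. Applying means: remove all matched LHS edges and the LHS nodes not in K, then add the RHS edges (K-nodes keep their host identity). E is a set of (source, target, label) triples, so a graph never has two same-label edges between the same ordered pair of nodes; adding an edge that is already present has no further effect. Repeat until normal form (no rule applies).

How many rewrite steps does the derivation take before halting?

initial: |V|=6 |E|=8  E = 0-q->3 1-q->2 1-q->4 2-p->0 3-p->1 3-q->5 4-p->3 5-p->0
step 1: apply R0 at {0↦2, 1↦0, 2↦1}  → |V|=5 |E|=6  E = 0-q->3 1-q->4 3-p->1 3-q->5 4-p->3 5-p->0
step 2: apply R0 at {0↦4, 1↦3, 2↦1}  → |V|=4 |E|=4  E = 0-q->3 3-p->1 3-q->5 5-p->0
step 3: apply R0 at {0↦5, 1↦0, 2↦3}  → |V|=3 |E|=2  E = 0-q->3 3-p->1
step 4: apply R0 at {0↦3, 1↦1, 2↦0}  → |V|=2 |E|=0  E = ∅
normal form: no rule applies after step 4

Answer: 4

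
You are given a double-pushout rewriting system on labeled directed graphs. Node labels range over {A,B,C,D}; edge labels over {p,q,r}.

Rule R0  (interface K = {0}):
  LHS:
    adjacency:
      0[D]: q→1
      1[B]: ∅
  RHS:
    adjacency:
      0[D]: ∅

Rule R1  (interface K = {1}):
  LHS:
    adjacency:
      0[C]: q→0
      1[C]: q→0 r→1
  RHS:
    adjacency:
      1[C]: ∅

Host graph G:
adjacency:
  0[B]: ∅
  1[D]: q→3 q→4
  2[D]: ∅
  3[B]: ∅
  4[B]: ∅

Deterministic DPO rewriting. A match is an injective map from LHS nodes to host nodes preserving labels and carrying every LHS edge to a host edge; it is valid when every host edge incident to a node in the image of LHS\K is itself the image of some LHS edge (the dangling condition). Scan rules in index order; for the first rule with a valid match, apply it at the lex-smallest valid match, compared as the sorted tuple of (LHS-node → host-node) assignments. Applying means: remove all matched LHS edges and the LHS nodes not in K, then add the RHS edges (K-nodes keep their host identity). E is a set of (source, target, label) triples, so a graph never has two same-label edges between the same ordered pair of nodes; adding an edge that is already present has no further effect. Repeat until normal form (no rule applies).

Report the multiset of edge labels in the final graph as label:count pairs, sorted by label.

[0] host  ⇒  5 nodes, 2 edges  {1-q->3 1-q->4}
[1] R0 @ {0↦1, 1↦3}  ⇒  4 nodes, 1 edges  {1-q->4}
[2] R0 @ {0↦1, 1↦4}  ⇒  3 nodes, 0 edges  {∅}
halt: no rule applies after step 2
NF edges: []

Answer: (no edges)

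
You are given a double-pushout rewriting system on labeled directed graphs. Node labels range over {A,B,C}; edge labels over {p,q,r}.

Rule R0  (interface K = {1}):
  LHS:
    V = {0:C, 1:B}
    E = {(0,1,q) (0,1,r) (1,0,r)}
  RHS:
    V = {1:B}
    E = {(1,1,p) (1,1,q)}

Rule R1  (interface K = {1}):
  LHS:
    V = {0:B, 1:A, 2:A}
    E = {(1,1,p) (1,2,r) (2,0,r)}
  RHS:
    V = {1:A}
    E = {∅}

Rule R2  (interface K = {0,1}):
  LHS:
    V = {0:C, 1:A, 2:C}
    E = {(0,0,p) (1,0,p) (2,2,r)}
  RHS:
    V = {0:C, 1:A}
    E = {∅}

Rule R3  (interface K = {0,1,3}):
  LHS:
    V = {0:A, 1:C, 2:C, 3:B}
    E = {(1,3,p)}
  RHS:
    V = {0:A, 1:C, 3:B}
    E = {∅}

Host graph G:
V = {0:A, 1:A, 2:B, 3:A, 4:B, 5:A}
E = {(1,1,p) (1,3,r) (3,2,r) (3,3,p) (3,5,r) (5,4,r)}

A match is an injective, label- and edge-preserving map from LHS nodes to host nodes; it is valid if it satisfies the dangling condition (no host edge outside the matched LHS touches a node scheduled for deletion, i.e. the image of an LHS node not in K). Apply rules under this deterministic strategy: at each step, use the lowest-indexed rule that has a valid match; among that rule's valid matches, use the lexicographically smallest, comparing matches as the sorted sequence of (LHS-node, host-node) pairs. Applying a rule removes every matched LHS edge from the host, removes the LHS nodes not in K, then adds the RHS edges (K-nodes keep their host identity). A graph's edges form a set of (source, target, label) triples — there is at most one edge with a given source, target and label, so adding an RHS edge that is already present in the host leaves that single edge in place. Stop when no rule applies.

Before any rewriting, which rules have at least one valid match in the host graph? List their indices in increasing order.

R0: no valid match — LHS pattern not found
R1: 1 valid match — {0↦4, 1↦3, 2↦5}
R2: no valid match — LHS pattern not found
R3: no valid match — LHS pattern not found

Answer: [R1]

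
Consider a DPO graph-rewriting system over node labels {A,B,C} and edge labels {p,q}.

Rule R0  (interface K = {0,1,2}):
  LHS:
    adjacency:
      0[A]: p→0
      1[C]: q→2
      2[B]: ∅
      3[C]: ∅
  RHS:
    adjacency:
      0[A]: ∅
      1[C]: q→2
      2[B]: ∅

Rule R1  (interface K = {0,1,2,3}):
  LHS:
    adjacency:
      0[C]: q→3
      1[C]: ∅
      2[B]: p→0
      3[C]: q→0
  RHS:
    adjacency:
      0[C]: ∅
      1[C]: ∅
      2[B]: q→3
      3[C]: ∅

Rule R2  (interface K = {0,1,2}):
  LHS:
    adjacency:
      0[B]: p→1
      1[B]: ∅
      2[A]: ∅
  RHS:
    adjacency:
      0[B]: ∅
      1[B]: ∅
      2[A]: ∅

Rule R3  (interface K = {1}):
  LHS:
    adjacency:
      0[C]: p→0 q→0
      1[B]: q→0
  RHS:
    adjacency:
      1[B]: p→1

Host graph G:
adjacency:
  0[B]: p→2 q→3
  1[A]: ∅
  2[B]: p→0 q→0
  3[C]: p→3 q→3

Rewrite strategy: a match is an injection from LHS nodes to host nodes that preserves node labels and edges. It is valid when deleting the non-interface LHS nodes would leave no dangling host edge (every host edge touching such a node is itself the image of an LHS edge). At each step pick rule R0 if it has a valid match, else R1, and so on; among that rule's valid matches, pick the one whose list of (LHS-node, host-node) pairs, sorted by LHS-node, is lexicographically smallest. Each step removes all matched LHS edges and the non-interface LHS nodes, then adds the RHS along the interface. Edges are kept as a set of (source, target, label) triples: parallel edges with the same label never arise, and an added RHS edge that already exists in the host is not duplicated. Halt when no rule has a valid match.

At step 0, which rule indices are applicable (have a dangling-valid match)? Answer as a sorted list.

R0: no valid match — LHS pattern not found
R1: no valid match — LHS pattern not found
R2: 2 valid matches — {0↦0, 1↦2, 2↦1}, {0↦2, 1↦0, 2↦1}
R3: 1 valid match — {0↦3, 1↦0}

Answer: [R2,R3]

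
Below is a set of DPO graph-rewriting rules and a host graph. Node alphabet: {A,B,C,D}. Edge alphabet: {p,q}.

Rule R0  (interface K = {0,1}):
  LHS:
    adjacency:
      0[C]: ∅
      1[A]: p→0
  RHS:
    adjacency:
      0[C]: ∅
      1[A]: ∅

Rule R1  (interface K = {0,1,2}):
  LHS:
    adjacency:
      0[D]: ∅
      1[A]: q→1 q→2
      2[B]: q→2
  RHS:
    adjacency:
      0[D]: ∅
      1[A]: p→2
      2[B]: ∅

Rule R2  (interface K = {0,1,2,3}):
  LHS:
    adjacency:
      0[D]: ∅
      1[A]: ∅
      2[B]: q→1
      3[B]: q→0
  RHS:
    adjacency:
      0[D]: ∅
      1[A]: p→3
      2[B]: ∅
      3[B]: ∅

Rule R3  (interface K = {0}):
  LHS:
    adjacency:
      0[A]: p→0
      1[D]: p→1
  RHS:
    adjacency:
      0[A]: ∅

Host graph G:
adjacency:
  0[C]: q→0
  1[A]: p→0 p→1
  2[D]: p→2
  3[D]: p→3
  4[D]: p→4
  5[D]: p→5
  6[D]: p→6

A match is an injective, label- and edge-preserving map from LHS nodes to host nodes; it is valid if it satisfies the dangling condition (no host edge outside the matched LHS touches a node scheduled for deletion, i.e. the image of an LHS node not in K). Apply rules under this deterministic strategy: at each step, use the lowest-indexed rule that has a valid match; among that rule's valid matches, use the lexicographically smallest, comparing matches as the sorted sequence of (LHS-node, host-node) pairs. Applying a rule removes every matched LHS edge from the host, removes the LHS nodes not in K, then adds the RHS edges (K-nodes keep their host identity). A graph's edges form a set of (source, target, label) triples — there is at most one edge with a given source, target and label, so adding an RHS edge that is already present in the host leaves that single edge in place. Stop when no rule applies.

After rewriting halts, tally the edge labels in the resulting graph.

Answer: p:4 q:1

Derivation:
[0] host  ⇒  7 nodes, 8 edges  {0-q->0 1-p->0 1-p->1 2-p->2 3-p->3 4-p->4 5-p->5 6-p->6}
[1] R0 @ {0↦0, 1↦1}  ⇒  7 nodes, 7 edges  {0-q->0 1-p->1 2-p->2 3-p->3 4-p->4 5-p->5 6-p->6}
[2] R3 @ {0↦1, 1↦2}  ⇒  6 nodes, 5 edges  {0-q->0 3-p->3 4-p->4 5-p->5 6-p->6}
normal form: no rule applies after step 2
NF edges: [(0, 0, 'q'), (3, 3, 'p'), (4, 4, 'p'), (5, 5, 'p'), (6, 6, 'p')]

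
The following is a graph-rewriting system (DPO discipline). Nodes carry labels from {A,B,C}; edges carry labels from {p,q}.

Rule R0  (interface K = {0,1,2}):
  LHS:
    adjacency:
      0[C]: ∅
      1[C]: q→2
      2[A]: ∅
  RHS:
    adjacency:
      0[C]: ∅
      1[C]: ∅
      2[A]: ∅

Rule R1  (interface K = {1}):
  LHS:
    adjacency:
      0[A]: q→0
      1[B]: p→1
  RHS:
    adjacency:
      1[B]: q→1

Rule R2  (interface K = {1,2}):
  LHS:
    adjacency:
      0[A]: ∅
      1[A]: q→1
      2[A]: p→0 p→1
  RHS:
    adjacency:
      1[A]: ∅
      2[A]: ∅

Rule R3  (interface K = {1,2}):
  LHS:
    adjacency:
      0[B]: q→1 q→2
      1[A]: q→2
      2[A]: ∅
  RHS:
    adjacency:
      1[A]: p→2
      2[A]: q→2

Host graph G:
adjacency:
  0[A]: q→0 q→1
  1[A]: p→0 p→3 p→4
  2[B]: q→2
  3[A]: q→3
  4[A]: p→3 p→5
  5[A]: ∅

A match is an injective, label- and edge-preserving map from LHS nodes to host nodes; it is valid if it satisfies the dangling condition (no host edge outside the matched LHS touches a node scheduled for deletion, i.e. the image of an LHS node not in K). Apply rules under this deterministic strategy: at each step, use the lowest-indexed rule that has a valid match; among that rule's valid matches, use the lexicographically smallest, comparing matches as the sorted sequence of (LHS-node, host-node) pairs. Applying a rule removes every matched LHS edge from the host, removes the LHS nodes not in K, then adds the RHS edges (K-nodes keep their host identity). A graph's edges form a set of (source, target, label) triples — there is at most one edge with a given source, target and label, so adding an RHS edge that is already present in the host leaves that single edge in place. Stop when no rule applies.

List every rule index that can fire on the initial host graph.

R0: no valid match — LHS pattern not found
R1: no valid match — LHS pattern not found
R2: 1 valid match — {0↦5, 1↦3, 2↦4}
R3: no valid match — LHS pattern not found

Answer: [R2]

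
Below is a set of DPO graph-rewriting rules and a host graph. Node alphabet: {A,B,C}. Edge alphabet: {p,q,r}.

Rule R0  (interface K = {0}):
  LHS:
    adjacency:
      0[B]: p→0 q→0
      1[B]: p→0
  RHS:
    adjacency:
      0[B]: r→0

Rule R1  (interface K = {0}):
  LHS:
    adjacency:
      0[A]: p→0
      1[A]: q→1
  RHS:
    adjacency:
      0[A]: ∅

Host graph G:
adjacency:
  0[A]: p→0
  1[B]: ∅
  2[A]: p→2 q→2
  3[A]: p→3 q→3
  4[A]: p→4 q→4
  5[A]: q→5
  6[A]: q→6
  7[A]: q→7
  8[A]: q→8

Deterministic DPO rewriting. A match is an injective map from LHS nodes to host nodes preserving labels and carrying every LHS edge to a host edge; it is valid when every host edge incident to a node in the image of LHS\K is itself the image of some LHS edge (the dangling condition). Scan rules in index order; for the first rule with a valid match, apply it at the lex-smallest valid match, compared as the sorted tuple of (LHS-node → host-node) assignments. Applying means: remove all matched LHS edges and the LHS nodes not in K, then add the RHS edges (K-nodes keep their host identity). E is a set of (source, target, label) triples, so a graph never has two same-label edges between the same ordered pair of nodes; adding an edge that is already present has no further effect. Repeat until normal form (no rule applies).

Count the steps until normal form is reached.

Answer: 4

Steps:
start.  V:9 E:11  edges: 0-p->0 2-p->2 2-q->2 3-p->3 3-q->3 4-p->4 4-q->4 5-q->5 6-q->6 7-q->7 8-q->8
1. fire R1 via {0↦0, 1↦5}  →  V:8 E:9  edges: 2-p->2 2-q->2 3-p->3 3-q->3 4-p->4 4-q->4 6-q->6 7-q->7 8-q->8
2. fire R1 via {0↦2, 1↦6}  →  V:7 E:7  edges: 2-q->2 3-p->3 3-q->3 4-p->4 4-q->4 7-q->7 8-q->8
3. fire R1 via {0↦3, 1↦2}  →  V:6 E:5  edges: 3-q->3 4-p->4 4-q->4 7-q->7 8-q->8
4. fire R1 via {0↦4, 1↦3}  →  V:5 E:3  edges: 4-q->4 7-q->7 8-q->8
halt: no rule applies after step 4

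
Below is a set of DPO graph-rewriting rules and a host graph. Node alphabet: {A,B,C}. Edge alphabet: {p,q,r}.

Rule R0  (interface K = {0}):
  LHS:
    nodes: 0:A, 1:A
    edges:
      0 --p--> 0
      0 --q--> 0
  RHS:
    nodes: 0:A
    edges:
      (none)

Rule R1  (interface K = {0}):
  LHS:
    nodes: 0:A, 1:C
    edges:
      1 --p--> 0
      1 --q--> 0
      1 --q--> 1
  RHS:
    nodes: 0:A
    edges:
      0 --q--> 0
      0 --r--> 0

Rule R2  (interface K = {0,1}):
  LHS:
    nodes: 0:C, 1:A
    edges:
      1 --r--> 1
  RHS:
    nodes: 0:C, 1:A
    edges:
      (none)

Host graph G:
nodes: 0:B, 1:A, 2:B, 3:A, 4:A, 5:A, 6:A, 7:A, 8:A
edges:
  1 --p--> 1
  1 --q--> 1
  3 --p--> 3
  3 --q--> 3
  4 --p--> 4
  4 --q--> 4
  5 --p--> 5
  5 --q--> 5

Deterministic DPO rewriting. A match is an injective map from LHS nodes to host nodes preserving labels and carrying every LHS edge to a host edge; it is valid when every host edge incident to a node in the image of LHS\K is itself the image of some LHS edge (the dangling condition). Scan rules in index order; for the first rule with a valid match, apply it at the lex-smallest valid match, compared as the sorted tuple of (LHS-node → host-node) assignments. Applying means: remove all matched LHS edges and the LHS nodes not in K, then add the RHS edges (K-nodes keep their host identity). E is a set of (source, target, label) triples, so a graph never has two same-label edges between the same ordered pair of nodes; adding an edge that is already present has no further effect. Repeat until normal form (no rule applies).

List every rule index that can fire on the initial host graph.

Answer: [R0]

Steps:
R0: 12 valid matches — {0↦1, 1↦6}, {0↦1, 1↦7}, {0↦1, 1↦8} (+9 more)
R1: no valid match — LHS pattern not found
R2: no valid match — LHS pattern not found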